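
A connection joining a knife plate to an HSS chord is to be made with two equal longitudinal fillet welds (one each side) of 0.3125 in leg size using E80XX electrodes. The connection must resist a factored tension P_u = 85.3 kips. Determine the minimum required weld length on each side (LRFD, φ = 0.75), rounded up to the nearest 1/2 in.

E80XX → F_EXX = 80 ksi.
Throat t_e = 0.707 × 0.3125 = 0.2209 in.
φr_n = 0.75 × 0.6 × 80 × 0.2209 = 7.954 kips/in.
L_req = P_u / φr_n = 85.3 / 7.954 = 10.72 in total.
Per side: 10.72 / 2 = 5.362 in.
Round up → use L = 5.5 in on each side.

L = 5.5 in on each side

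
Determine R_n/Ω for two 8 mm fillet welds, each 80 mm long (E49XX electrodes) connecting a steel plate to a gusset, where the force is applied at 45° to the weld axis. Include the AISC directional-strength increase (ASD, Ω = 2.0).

E49XX → F_EXX = 490 MPa.
t_e = 0.707 × 8 = 5.656 mm; A_we = 5.656 × 160 = 905 mm².
Directional factor: 1.0 + 0.5 sin^1.5(45°) = 1.297.
F_nw = 0.6 × 490 × 1.297 = 381.4 MPa.
R_n/Ω = (381.4 × 905) / 2.0 × 10⁻³ = 172.6 kN.

R_n/Ω ≈ 173 kN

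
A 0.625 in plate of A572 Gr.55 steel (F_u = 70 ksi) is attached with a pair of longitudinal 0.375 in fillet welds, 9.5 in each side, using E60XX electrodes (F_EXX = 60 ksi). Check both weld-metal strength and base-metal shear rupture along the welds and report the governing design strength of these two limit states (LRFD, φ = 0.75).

φR_n ≈ 136 kip (weld metal governs)

t_e = 0.707 × 0.375 = 0.2651 in; L = 19 in.
Weld metal: φR_n = 0.75 × 0.6 × 60 × 0.2651 × 19 = 136 kip.
Base metal (shear rupture): φR_n = 0.75 × 0.6 × 70 × 0.625 × 19 = 374.1 kip.
Governing: weld metal.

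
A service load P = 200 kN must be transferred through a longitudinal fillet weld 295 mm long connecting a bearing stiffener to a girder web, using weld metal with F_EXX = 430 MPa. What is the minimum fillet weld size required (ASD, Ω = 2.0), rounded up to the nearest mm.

w = 8 mm

Total weld length L = 295 mm.
Required throat t_e = P × Ω / (0.6 F_EXX × L) = 200 × 2.0 / (0.6 × 430 × 295 × 10⁻³) = 5.256 mm.
Required leg w = t_e / 0.707 = 7.434 mm → use 8 mm.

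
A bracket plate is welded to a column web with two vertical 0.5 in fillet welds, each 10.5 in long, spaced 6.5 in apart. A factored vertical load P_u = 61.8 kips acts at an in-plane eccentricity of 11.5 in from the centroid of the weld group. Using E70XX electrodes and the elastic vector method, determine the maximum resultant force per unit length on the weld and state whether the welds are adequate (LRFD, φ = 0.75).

f_max ≈ 12.4 kip/in; NOT adequate

E70XX → F_EXX = 70 ksi.
Total weld length L_w = 21 in. Treat welds as unit-width lines.
Polar moment about centroid: J = 2[d³/12 + d(b/2)²] = 2[10.5³/12 + 10.5×3.25²] = 414.8 in³.
Direct shear f_v = P/L_w = 61.8 / 21 = 2.943 kip/in (vertical).
Torsion M = P·e = 61.8 × 11.5 = 710.7 kip·in.
Critical point at (x, y) = (3.25, 5.25) from centroid. f_tx = M·y/J = 8.996 kip/in; f_ty = M·x/J = 5.569 kip/in.
Resultant f_max = √[f_tx² + (f_v + f_ty)²] = √[8.996² + (2.943 + 5.569)²] = 12.38 kip/in.
Capacity per unit length: φr_n = 0.75 × 0.6 × 70 × (0.707 × 0.5) = 11.14 kip/in.
12.38 > 11.14 → NOT adequate.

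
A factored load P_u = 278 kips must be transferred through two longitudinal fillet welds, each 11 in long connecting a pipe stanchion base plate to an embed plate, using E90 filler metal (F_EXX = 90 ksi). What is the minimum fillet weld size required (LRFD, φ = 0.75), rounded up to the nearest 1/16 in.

Total weld length L = 22 in.
Required throat t_e = P_u / (φ × 0.6 F_EXX × L) = 278 / (0.75 × 0.6 × 90 × 22) = 0.312 in.
Required leg w = t_e / 0.707 = 0.4413 in → use 1/2 in.

w = 1/2 in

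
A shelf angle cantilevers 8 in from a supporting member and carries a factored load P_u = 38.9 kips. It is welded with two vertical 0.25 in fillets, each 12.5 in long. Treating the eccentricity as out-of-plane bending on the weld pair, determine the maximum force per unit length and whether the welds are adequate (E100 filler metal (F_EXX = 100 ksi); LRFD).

L_w = 2 × 12.5 = 25 in; section modulus (unit throat) S = 2 × L²/6 = 52.08 in².
Direct shear f_v = P/L_w = 38.9/25 = 1.556 kip/in.
Moment M = P × e = 38.9 × 8 = 311.2 kip·in; bending f_b = M/S = 5.975 kip/in.
f_max = √(f_v² + f_b²) = √(1.556² + 5.975²) = 6.174 kip/in.
φr_n = 0.75 × 0.6 × 100 × (0.707 × 0.25) = 7.954 kip/in → adequate.

f_max ≈ 6.17 kip/in; adequate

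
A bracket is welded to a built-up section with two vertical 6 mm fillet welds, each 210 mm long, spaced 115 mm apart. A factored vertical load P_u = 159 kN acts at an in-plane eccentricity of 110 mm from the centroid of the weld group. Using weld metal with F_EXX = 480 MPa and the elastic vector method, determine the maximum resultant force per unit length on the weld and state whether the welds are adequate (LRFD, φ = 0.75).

Total weld length L_w = 420 mm. Treat welds as unit-width lines.
Polar moment about centroid: J = 2[d³/12 + d(b/2)²] = 2[210³/12 + 210×57.5²] = 2932000 mm³.
Direct shear f_v = P/L_w = 159×10³ / 420 = 378.6 N/mm (vertical).
Torsion M = P·e = 159×10³ × 110 = 17490000 N·mm.
Critical point at (x, y) = (57.5, 105) from centroid. f_tx = M·y/J = 626.3 N/mm; f_ty = M·x/J = 343 N/mm.
Resultant f_max = √[f_tx² + (f_v + f_ty)²] = √[626.3² + (378.6 + 343)²] = 955.5 N/mm.
Capacity per unit length: φr_n = 0.75 × 0.6 × 480 × (0.707 × 6) = 916.3 N/mm.
955.5 > 916.3 → NOT adequate.

f_max ≈ 955 N/mm; NOT adequate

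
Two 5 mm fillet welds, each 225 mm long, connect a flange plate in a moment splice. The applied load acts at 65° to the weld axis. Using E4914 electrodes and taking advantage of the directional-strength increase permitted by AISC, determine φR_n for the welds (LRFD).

E49XX → F_EXX = 490 MPa.
t_e = 0.707 × 5 = 3.535 mm; A_we = 3.535 × 450 = 1591 mm².
Directional factor: 1.0 + 0.5 sin^1.5(65°) = 1.431.
F_nw = 0.6 × 490 × 1.431 = 420.8 MPa.
φR_n = 0.75 × 420.8 × 1591 × 10⁻³ = 502.1 kN.

φR_n ≈ 502 kN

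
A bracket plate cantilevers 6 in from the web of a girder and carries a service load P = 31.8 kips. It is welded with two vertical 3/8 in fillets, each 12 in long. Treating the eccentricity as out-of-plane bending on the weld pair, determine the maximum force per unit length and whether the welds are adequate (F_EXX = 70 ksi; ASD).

f_max ≈ 4.19 kip/in; adequate

L_w = 2 × 12 = 24 in; section modulus (unit throat) S = 2 × L²/6 = 48 in².
Direct shear f_v = P/L_w = 31.8/24 = 1.325 kip/in.
Moment M = P × e = 31.8 × 6 = 190.8 kip·in; bending f_b = M/S = 3.975 kip/in.
f_max = √(f_v² + f_b²) = √(1.325² + 3.975²) = 4.19 kip/in.
r_n/Ω = (1/2.0) × 0.6 × 70 × (0.707 × 0.375) = 5.568 kip/in → adequate.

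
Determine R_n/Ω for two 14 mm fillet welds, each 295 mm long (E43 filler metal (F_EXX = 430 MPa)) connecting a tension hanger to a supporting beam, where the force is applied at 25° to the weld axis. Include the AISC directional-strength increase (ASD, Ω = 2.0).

t_e = 0.707 × 14 = 9.898 mm; A_we = 9.898 × 590 = 5840 mm².
Directional factor: 1.0 + 0.5 sin^1.5(25°) = 1.137.
F_nw = 0.6 × 430 × 1.137 = 293.4 MPa.
R_n/Ω = (293.4 × 5840) / 2.0 × 10⁻³ = 856.8 kN.

R_n/Ω ≈ 857 kN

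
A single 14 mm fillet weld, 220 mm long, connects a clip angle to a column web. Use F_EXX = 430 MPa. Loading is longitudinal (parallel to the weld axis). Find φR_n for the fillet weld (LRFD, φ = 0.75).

Effective throat t_e = 0.707 × 14 = 9.898 mm.
Total length L = 220 mm; A_we = 9.898 × 220 = 2178 mm².
F_nw = 0.6 F_EXX = 0.6 × 430 = 258 MPa.
φR_n = 0.75 × 258 × 2178 × 10⁻³ = 421.4 kN.

φR_n ≈ 421 kN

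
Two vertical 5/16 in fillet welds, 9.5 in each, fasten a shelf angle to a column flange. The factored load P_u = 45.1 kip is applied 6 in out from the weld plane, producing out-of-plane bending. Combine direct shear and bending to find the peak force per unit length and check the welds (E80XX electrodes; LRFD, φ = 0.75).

f_max ≈ 9.3 kip/in; NOT adequate

E80XX → F_EXX = 80 ksi.
L_w = 2 × 9.5 = 19 in; section modulus (unit throat) S = 2 × L²/6 = 30.08 in².
Direct shear f_v = P/L_w = 45.1/19 = 2.374 kip/in.
Moment M = P × e = 45.1 × 6 = 270.6 kip·in; bending f_b = M/S = 8.995 kip/in.
f_max = √(f_v² + f_b²) = √(2.374² + 8.995²) = 9.303 kip/in.
φr_n = 0.75 × 0.6 × 80 × (0.707 × 0.3125) = 7.954 kip/in → NOT adequate.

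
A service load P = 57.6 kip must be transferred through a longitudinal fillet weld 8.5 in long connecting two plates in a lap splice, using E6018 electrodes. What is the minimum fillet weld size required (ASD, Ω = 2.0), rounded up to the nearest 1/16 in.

E60XX → F_EXX = 60 ksi.
Total weld length L = 8.5 in.
Required throat t_e = P × Ω / (0.6 F_EXX × L) = 57.6 × 2.0 / (0.6 × 60 × 8.5) = 0.3765 in.
Required leg w = t_e / 0.707 = 0.5325 in → use 9/16 in.

w = 9/16 in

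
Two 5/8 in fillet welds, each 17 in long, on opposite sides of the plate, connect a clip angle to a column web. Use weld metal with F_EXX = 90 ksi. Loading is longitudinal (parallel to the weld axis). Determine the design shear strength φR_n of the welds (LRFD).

φR_n ≈ 608 kips

Effective throat t_e = 0.707 × 0.625 = 0.4419 in.
Total length L = 34 in; A_we = 0.4419 × 34 = 15.02 in².
F_nw = 0.6 F_EXX = 0.6 × 90 = 54 ksi.
φR_n = 0.75 × 54 × 15.02 = 608.5 kips.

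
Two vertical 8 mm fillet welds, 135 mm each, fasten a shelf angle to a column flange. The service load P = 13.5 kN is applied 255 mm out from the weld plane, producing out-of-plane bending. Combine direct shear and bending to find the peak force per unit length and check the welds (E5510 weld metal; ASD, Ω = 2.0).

f_max ≈ 569 N/mm; adequate

E55XX → F_EXX = 550 MPa.
L_w = 2 × 135 = 270 mm; section modulus (unit throat) S = 2 × L²/6 = 6075 mm².
Direct shear f_v = P/L_w = 13.5×10³/270 = 50 N/mm.
Moment M = P × e = 13.5×10³ × 255 = 3442500 N·mm; bending f_b = M/S = 566.7 N/mm.
f_max = √(f_v² + f_b²) = √(50² + 566.7²) = 568.9 N/mm.
r_n/Ω = (1/2.0) × 0.6 × 550 × (0.707 × 8) = 933.2 N/mm → adequate.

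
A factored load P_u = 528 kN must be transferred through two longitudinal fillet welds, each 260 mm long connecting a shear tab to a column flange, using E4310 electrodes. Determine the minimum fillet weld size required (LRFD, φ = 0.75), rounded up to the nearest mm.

w = 8 mm

E43XX → F_EXX = 430 MPa.
Total weld length L = 520 mm.
Required throat t_e = P_u / (φ × 0.6 F_EXX × L) = 528 / (0.75 × 0.6 × 430 × 520 × 10⁻³) = 5.247 mm.
Required leg w = t_e / 0.707 = 7.422 mm → use 8 mm.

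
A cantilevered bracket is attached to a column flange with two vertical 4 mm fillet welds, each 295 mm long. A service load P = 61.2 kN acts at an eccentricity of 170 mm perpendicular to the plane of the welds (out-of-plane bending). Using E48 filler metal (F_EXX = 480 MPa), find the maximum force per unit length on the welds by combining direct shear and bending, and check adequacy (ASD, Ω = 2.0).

L_w = 2 × 295 = 590 mm; section modulus (unit throat) S = 2 × L²/6 = 29010 mm².
Direct shear f_v = P/L_w = 61.2×10³/590 = 103.7 N/mm.
Moment M = P × e = 61.2×10³ × 170 = 10404000 N·mm; bending f_b = M/S = 358.7 N/mm.
f_max = √(f_v² + f_b²) = √(103.7² + 358.7²) = 373.4 N/mm.
r_n/Ω = (1/2.0) × 0.6 × 480 × (0.707 × 4) = 407.2 N/mm → adequate.

f_max ≈ 373 N/mm; adequate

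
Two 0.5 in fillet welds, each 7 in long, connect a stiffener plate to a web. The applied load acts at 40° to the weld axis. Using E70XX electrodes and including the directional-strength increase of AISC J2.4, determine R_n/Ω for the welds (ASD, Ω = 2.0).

E70XX → F_EXX = 70 ksi.
t_e = 0.707 × 0.5 = 0.3535 in; A_we = 0.3535 × 14 = 4.949 in².
Directional factor: 1.0 + 0.5 sin^1.5(40°) = 1.258.
F_nw = 0.6 × 70 × 1.258 = 52.82 ksi.
R_n/Ω = (52.82 × 4.949) / 2.0 = 130.7 kip.

R_n/Ω ≈ 131 kip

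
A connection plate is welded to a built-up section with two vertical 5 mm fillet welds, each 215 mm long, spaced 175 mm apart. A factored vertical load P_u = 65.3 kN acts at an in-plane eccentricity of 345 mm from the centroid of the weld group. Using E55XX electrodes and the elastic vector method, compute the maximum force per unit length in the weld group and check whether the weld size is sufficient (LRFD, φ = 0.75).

f_max ≈ 736 N/mm; adequate

E55XX → F_EXX = 550 MPa.
Total weld length L_w = 430 mm. Treat welds as unit-width lines.
Polar moment about centroid: J = 2[d³/12 + d(b/2)²] = 2[215³/12 + 215×87.5²] = 4949000 mm³.
Direct shear f_v = P/L_w = 65.3×10³ / 430 = 151.9 N/mm (vertical).
Torsion M = P·e = 65.3×10³ × 345 = 22528000 N·mm.
Critical point at (x, y) = (87.5, 107.5) from centroid. f_tx = M·y/J = 489.4 N/mm; f_ty = M·x/J = 398.3 N/mm.
Resultant f_max = √[f_tx² + (f_v + f_ty)²] = √[489.4² + (151.9 + 398.3)²] = 736.4 N/mm.
Capacity per unit length: φr_n = 0.75 × 0.6 × 550 × (0.707 × 5) = 874.9 N/mm.
736.4 ≤ 874.9 → adequate.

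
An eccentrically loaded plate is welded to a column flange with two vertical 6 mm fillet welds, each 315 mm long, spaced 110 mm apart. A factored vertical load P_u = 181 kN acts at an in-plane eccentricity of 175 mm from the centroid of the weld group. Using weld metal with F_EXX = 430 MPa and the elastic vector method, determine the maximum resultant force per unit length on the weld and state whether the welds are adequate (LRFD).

Total weld length L_w = 630 mm. Treat welds as unit-width lines.
Polar moment about centroid: J = 2[d³/12 + d(b/2)²] = 2[315³/12 + 315×55²] = 7115000 mm³.
Direct shear f_v = P/L_w = 181×10³ / 630 = 287.3 N/mm (vertical).
Torsion M = P·e = 181×10³ × 175 = 31675000 N·mm.
Critical point at (x, y) = (55, 157.5) from centroid. f_tx = M·y/J = 701.2 N/mm; f_ty = M·x/J = 244.9 N/mm.
Resultant f_max = √[f_tx² + (f_v + f_ty)²] = √[701.2² + (287.3 + 244.9)²] = 880.2 N/mm.
Capacity per unit length: φr_n = 0.75 × 0.6 × 430 × (0.707 × 6) = 820.8 N/mm.
880.2 > 820.8 → NOT adequate.

f_max ≈ 880 N/mm; NOT adequate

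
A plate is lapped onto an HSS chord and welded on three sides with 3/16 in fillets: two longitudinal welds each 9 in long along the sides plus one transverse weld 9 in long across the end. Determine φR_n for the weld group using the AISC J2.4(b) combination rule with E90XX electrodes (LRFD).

E90XX → F_EXX = 90 ksi.
t_e = 0.707 × 0.1875 = 0.1326 in.
R_nwl = 0.6 × 90 × 0.1326 × 18 = 128.9 kips (longitudinal, 2 welds).
R_nwt = 0.6 × 90 × 0.1326 × 9 = 64.43 kips (transverse, base value).
(i) R_nwl + R_nwt = 193.3 kips; (ii) 0.85 R_nwl + 1.5 R_nwt = 206.2 kips.
R_n = max = 206.2 kips [governs: (ii)]; φR_n = 154.6 kips.

φR_n ≈ 155 kips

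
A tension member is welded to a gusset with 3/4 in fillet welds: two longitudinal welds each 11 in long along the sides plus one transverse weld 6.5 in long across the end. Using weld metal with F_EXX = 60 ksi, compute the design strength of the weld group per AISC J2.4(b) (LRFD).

t_e = 0.707 × 0.75 = 0.5302 in.
R_nwl = 0.6 × 60 × 0.5302 × 22 = 420 kips (longitudinal, 2 welds).
R_nwt = 0.6 × 60 × 0.5302 × 6.5 = 124.1 kips (transverse, base value).
(i) R_nwl + R_nwt = 544 kips; (ii) 0.85 R_nwl + 1.5 R_nwt = 543.1 kips.
R_n = max = 544 kips [governs: (i)]; φR_n = 408 kips.

φR_n ≈ 408 kips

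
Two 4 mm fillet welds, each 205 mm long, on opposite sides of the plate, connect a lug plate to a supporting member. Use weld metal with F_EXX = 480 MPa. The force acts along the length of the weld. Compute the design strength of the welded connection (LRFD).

φR_n ≈ 250 kN

Effective throat t_e = 0.707 × 4 = 2.828 mm.
Total length L = 410 mm; A_we = 2.828 × 410 = 1159 mm².
F_nw = 0.6 F_EXX = 0.6 × 480 = 288 MPa.
φR_n = 0.75 × 288 × 1159 × 10⁻³ = 250.4 kN.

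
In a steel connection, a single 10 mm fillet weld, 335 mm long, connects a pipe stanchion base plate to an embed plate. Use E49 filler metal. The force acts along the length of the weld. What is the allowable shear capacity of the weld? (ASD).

R_n/Ω ≈ 348 kN

E49XX → F_EXX = 490 MPa.
Effective throat t_e = 0.707 × 10 = 7.07 mm.
Total length L = 335 mm; A_we = 7.07 × 335 = 2368 mm².
F_nw = 0.6 F_EXX = 0.6 × 490 = 294 MPa.
R_n = 294 × 2368 × 10⁻³ = 696.3 kN; R_n/Ω = 696.3/2.0 = 348.2 kN.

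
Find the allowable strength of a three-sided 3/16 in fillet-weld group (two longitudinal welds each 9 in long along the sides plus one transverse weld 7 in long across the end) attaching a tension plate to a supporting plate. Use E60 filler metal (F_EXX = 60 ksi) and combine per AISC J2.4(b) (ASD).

t_e = 0.707 × 0.1875 = 0.1326 in.
R_nwl = 0.6 × 60 × 0.1326 × 18 = 85.9 kip (longitudinal, 2 welds).
R_nwt = 0.6 × 60 × 0.1326 × 7 = 33.41 kip (transverse, base value).
(i) R_nwl + R_nwt = 119.3 kip; (ii) 0.85 R_nwl + 1.5 R_nwt = 123.1 kip.
R_n = max = 123.1 kip [governs: (ii)]; R_n/Ω = 61.56 kip.

R_n/Ω ≈ 61.6 kip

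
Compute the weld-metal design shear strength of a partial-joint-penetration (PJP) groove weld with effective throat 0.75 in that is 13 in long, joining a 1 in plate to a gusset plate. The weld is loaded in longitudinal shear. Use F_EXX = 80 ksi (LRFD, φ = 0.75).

Effective throat (given) t_e = 0.75 in.
A_we = 0.75 × 13 = 9.75 in².
F_nw = 0.6 F_EXX = 48 ksi.
φR_n = 0.75 × 48 × 9.75 = 351 kip.

φR_n ≈ 351 kip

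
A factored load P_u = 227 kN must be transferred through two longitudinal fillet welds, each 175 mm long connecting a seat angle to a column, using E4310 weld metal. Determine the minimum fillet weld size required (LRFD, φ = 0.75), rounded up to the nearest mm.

w = 5 mm

E43XX → F_EXX = 430 MPa.
Total weld length L = 350 mm.
Required throat t_e = P_u / (φ × 0.6 F_EXX × L) = 227 / (0.75 × 0.6 × 430 × 350 × 10⁻³) = 3.352 mm.
Required leg w = t_e / 0.707 = 4.741 mm → use 5 mm.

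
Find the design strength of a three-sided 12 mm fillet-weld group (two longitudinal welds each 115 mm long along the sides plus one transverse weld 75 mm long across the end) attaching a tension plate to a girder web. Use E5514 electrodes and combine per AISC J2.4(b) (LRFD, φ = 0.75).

φR_n ≈ 647 kN

E55XX → F_EXX = 550 MPa.
t_e = 0.707 × 12 = 8.484 mm.
R_nwl = 0.6 × 550 × 8.484 × 230 × 10⁻³ = 643.9 kN (longitudinal, 2 welds).
R_nwt = 0.6 × 550 × 8.484 × 75 × 10⁻³ = 210 kN (transverse, base value).
(i) R_nwl + R_nwt = 853.9 kN; (ii) 0.85 R_nwl + 1.5 R_nwt = 862.3 kN.
R_n = max = 862.3 kN [governs: (ii)]; φR_n = 646.7 kN.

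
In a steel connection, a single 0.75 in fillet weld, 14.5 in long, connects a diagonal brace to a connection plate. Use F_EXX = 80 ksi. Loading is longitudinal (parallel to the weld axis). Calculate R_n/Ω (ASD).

R_n/Ω ≈ 185 kip

Effective throat t_e = 0.707 × 0.75 = 0.5302 in.
Total length L = 14.5 in; A_we = 0.5302 × 14.5 = 7.689 in².
F_nw = 0.6 F_EXX = 0.6 × 80 = 48 ksi.
R_n = 48 × 7.689 = 369.1 kip; R_n/Ω = 369.1/2.0 = 184.5 kip.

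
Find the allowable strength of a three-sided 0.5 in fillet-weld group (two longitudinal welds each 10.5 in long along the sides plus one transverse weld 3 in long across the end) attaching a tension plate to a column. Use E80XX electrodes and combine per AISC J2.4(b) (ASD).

E80XX → F_EXX = 80 ksi.
t_e = 0.707 × 0.5 = 0.3535 in.
R_nwl = 0.6 × 80 × 0.3535 × 21 = 356.3 kip (longitudinal, 2 welds).
R_nwt = 0.6 × 80 × 0.3535 × 3 = 50.9 kip (transverse, base value).
(i) R_nwl + R_nwt = 407.2 kip; (ii) 0.85 R_nwl + 1.5 R_nwt = 379.2 kip.
R_n = max = 407.2 kip [governs: (i)]; R_n/Ω = 203.6 kip.

R_n/Ω ≈ 204 kip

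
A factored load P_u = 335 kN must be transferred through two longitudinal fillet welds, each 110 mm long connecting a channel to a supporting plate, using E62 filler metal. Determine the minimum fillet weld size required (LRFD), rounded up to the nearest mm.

w = 8 mm

E62XX → F_EXX = 620 MPa.
Total weld length L = 220 mm.
Required throat t_e = P_u / (φ × 0.6 F_EXX × L) = 335 / (0.75 × 0.6 × 620 × 220 × 10⁻³) = 5.458 mm.
Required leg w = t_e / 0.707 = 7.72 mm → use 8 mm.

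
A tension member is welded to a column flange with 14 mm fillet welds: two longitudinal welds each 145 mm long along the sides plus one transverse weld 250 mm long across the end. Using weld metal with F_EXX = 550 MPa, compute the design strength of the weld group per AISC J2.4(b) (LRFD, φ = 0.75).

t_e = 0.707 × 14 = 9.898 mm.
R_nwl = 0.6 × 550 × 9.898 × 290 × 10⁻³ = 947.2 kN (longitudinal, 2 welds).
R_nwt = 0.6 × 550 × 9.898 × 250 × 10⁻³ = 816.6 kN (transverse, base value).
(i) R_nwl + R_nwt = 1764 kN; (ii) 0.85 R_nwl + 1.5 R_nwt = 2030 kN.
R_n = max = 2030 kN [governs: (ii)]; φR_n = 1523 kN.

φR_n ≈ 1520 kN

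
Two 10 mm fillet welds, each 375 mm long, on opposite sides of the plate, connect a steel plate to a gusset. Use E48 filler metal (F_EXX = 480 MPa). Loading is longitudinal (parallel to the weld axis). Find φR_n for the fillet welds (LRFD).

Effective throat t_e = 0.707 × 10 = 7.07 mm.
Total length L = 750 mm; A_we = 7.07 × 750 = 5302 mm².
F_nw = 0.6 F_EXX = 0.6 × 480 = 288 MPa.
φR_n = 0.75 × 288 × 5302 × 10⁻³ = 1145 kN.

φR_n ≈ 1150 kN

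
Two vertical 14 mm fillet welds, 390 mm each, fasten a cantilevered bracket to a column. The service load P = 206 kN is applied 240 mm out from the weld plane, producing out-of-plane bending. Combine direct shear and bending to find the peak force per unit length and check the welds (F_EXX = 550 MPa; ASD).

L_w = 2 × 390 = 780 mm; section modulus (unit throat) S = 2 × L²/6 = 50700 mm².
Direct shear f_v = P/L_w = 206×10³/780 = 264.1 N/mm.
Moment M = P × e = 206×10³ × 240 = 49440000 N·mm; bending f_b = M/S = 975.1 N/mm.
f_max = √(f_v² + f_b²) = √(264.1² + 975.1²) = 1010 N/mm.
r_n/Ω = (1/2.0) × 0.6 × 550 × (0.707 × 14) = 1633 N/mm → adequate.

f_max ≈ 1010 N/mm; adequate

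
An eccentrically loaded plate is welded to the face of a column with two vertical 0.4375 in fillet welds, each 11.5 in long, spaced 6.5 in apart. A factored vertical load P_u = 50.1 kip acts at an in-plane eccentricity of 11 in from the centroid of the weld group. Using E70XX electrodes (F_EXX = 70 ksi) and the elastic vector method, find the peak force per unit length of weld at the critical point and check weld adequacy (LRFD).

Total weld length L_w = 23 in. Treat welds as unit-width lines.
Polar moment about centroid: J = 2[d³/12 + d(b/2)²] = 2[11.5³/12 + 11.5×3.25²] = 496.4 in³.
Direct shear f_v = P/L_w = 50.1 / 23 = 2.178 kip/in (vertical).
Torsion M = P·e = 50.1 × 11 = 551.1 kip·in.
Critical point at (x, y) = (3.25, 5.75) from centroid. f_tx = M·y/J = 6.383 kip/in; f_ty = M·x/J = 3.608 kip/in.
Resultant f_max = √[f_tx² + (f_v + f_ty)²] = √[6.383² + (2.178 + 3.608)²] = 8.616 kip/in.
Capacity per unit length: φr_n = 0.75 × 0.6 × 70 × (0.707 × 0.4375) = 9.743 kip/in.
8.616 ≤ 9.743 → adequate.

f_max ≈ 8.62 kip/in; adequate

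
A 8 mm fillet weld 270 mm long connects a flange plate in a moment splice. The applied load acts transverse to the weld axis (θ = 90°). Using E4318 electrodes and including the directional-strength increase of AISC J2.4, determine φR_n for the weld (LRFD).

E43XX → F_EXX = 430 MPa.
t_e = 0.707 × 8 = 5.656 mm; A_we = 5.656 × 270 = 1527 mm².
Directional factor: 1.0 + 0.5 sin^1.5(90°) = 1.5.
F_nw = 0.6 × 430 × 1.5 = 387 MPa.
φR_n = 0.75 × 387 × 1527 × 10⁻³ = 443.2 kN.

φR_n ≈ 443 kN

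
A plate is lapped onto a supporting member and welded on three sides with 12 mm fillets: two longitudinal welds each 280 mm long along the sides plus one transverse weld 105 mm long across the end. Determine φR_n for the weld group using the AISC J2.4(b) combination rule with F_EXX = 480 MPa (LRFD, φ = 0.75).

φR_n ≈ 1220 kN

t_e = 0.707 × 12 = 8.484 mm.
R_nwl = 0.6 × 480 × 8.484 × 560 × 10⁻³ = 1368 kN (longitudinal, 2 welds).
R_nwt = 0.6 × 480 × 8.484 × 105 × 10⁻³ = 256.6 kN (transverse, base value).
(i) R_nwl + R_nwt = 1625 kN; (ii) 0.85 R_nwl + 1.5 R_nwt = 1548 kN.
R_n = max = 1625 kN [governs: (i)]; φR_n = 1219 kN.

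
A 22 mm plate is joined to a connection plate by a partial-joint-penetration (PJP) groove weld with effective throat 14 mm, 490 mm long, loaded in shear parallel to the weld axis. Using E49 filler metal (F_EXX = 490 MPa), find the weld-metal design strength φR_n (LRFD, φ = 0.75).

Effective throat (given) t_e = 14 mm.
A_we = 14 × 490 = 6860 mm².
F_nw = 0.6 F_EXX = 294 MPa.
φR_n = 0.75 × 294 × 6860 × 10⁻³ = 1513 kN.

φR_n ≈ 1510 kN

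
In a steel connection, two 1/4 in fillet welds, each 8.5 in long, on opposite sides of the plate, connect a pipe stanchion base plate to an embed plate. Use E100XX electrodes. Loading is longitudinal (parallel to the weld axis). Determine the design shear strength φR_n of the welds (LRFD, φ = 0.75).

E100XX → F_EXX = 100 ksi.
Effective throat t_e = 0.707 × 0.25 = 0.1767 in.
Total length L = 17 in; A_we = 0.1767 × 17 = 3.005 in².
F_nw = 0.6 F_EXX = 0.6 × 100 = 60 ksi.
φR_n = 0.75 × 60 × 3.005 = 135.2 kip.

φR_n ≈ 135 kip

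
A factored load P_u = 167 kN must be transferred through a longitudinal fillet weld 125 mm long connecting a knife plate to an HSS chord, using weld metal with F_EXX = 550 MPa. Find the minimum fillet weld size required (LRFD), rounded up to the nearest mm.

w = 8 mm

Total weld length L = 125 mm.
Required throat t_e = P_u / (φ × 0.6 F_EXX × L) = 167 / (0.75 × 0.6 × 550 × 125 × 10⁻³) = 5.398 mm.
Required leg w = t_e / 0.707 = 7.635 mm → use 8 mm.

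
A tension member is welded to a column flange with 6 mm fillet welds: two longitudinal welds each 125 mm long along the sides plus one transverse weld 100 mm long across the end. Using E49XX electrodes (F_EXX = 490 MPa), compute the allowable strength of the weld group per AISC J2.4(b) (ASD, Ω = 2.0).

t_e = 0.707 × 6 = 4.242 mm.
R_nwl = 0.6 × 490 × 4.242 × 250 × 10⁻³ = 311.8 kN (longitudinal, 2 welds).
R_nwt = 0.6 × 490 × 4.242 × 100 × 10⁻³ = 124.7 kN (transverse, base value).
(i) R_nwl + R_nwt = 436.5 kN; (ii) 0.85 R_nwl + 1.5 R_nwt = 452.1 kN.
R_n = max = 452.1 kN [governs: (ii)]; R_n/Ω = 226 kN.

R_n/Ω ≈ 226 kN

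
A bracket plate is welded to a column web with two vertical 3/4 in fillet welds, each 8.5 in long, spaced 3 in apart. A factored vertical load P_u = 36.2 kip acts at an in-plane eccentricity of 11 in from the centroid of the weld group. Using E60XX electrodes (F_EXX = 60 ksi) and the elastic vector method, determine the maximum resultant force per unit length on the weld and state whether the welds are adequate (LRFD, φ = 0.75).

f_max ≈ 13.6 kip/in; adequate

Total weld length L_w = 17 in. Treat welds as unit-width lines.
Polar moment about centroid: J = 2[d³/12 + d(b/2)²] = 2[8.5³/12 + 8.5×1.5²] = 140.6 in³.
Direct shear f_v = P/L_w = 36.2 / 17 = 2.129 kip/in (vertical).
Torsion M = P·e = 36.2 × 11 = 398.2 kip·in.
Critical point at (x, y) = (1.5, 4.25) from centroid. f_tx = M·y/J = 12.04 kip/in; f_ty = M·x/J = 4.248 kip/in.
Resultant f_max = √[f_tx² + (f_v + f_ty)²] = √[12.04² + (2.129 + 4.248)²] = 13.62 kip/in.
Capacity per unit length: φr_n = 0.75 × 0.6 × 60 × (0.707 × 0.75) = 14.32 kip/in.
13.62 ≤ 14.32 → adequate.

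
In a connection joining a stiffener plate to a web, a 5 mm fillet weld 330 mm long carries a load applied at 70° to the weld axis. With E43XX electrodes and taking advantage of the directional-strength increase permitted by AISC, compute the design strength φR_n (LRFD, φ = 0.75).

φR_n ≈ 329 kN

E43XX → F_EXX = 430 MPa.
t_e = 0.707 × 5 = 3.535 mm; A_we = 3.535 × 330 = 1167 mm².
Directional factor: 1.0 + 0.5 sin^1.5(70°) = 1.455.
F_nw = 0.6 × 430 × 1.455 = 375.5 MPa.
φR_n = 0.75 × 375.5 × 1167 × 10⁻³ = 328.5 kN.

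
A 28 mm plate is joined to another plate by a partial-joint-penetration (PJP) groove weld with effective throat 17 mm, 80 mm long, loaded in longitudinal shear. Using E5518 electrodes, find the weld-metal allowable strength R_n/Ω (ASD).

R_n/Ω ≈ 224 kN

E55XX → F_EXX = 550 MPa.
Effective throat (given) t_e = 17 mm.
A_we = 17 × 80 = 1360 mm².
F_nw = 0.6 F_EXX = 330 MPa.
R_n/Ω = (330 × 1360) / 2.0 × 10⁻³ = 224.4 kN.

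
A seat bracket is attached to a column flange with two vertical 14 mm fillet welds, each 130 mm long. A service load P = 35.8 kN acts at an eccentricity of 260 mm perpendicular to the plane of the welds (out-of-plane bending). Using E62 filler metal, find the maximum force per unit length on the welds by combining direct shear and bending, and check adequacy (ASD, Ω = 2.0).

E62XX → F_EXX = 620 MPa.
L_w = 2 × 130 = 260 mm; section modulus (unit throat) S = 2 × L²/6 = 5633 mm².
Direct shear f_v = P/L_w = 35.8×10³/260 = 137.7 N/mm.
Moment M = P × e = 35.8×10³ × 260 = 9308000 N·mm; bending f_b = M/S = 1652 N/mm.
f_max = √(f_v² + f_b²) = √(137.7² + 1652²) = 1658 N/mm.
r_n/Ω = (1/2.0) × 0.6 × 620 × (0.707 × 14) = 1841 N/mm → adequate.

f_max ≈ 1660 N/mm; adequate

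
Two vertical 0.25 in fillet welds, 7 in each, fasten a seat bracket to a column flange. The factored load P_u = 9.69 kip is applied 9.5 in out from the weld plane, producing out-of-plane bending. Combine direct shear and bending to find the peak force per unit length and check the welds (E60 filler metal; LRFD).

E60XX → F_EXX = 60 ksi.
L_w = 2 × 7 = 14 in; section modulus (unit throat) S = 2 × L²/6 = 16.33 in².
Direct shear f_v = P/L_w = 9.69/14 = 0.6921 kip/in.
Moment M = P × e = 9.69 × 9.5 = 92.055 kip·in; bending f_b = M/S = 5.636 kip/in.
f_max = √(f_v² + f_b²) = √(0.6921² + 5.636²) = 5.678 kip/in.
φr_n = 0.75 × 0.6 × 60 × (0.707 × 0.25) = 4.772 kip/in → NOT adequate.

f_max ≈ 5.68 kip/in; NOT adequate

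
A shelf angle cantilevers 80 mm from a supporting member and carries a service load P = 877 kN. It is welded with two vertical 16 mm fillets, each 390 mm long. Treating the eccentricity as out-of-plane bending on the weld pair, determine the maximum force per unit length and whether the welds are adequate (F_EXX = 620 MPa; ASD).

L_w = 2 × 390 = 780 mm; section modulus (unit throat) S = 2 × L²/6 = 50700 mm².
Direct shear f_v = P/L_w = 877×10³/780 = 1124 N/mm.
Moment M = P × e = 877×10³ × 80 = 70160000 N·mm; bending f_b = M/S = 1384 N/mm.
f_max = √(f_v² + f_b²) = √(1124² + 1384²) = 1783 N/mm.
r_n/Ω = (1/2.0) × 0.6 × 620 × (0.707 × 16) = 2104 N/mm → adequate.

f_max ≈ 1780 N/mm; adequate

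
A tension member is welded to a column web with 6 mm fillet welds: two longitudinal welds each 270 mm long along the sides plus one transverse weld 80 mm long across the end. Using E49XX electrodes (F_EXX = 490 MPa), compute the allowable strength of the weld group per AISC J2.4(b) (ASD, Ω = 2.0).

t_e = 0.707 × 6 = 4.242 mm.
R_nwl = 0.6 × 490 × 4.242 × 540 × 10⁻³ = 673.5 kN (longitudinal, 2 welds).
R_nwt = 0.6 × 490 × 4.242 × 80 × 10⁻³ = 99.77 kN (transverse, base value).
(i) R_nwl + R_nwt = 773.2 kN; (ii) 0.85 R_nwl + 1.5 R_nwt = 722.1 kN.
R_n = max = 773.2 kN [governs: (i)]; R_n/Ω = 386.6 kN.

R_n/Ω ≈ 387 kN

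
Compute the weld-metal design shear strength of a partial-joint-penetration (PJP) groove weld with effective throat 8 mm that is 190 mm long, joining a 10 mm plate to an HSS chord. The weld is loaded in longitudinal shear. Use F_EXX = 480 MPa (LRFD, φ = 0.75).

Effective throat (given) t_e = 8 mm.
A_we = 8 × 190 = 1520 mm².
F_nw = 0.6 F_EXX = 288 MPa.
φR_n = 0.75 × 288 × 1520 × 10⁻³ = 328.3 kN.

φR_n ≈ 328 kN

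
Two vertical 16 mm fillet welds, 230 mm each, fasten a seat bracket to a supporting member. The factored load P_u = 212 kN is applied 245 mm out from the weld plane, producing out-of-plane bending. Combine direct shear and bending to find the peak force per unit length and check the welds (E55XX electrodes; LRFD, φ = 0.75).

f_max ≈ 2980 N/mm; NOT adequate

E55XX → F_EXX = 550 MPa.
L_w = 2 × 230 = 460 mm; section modulus (unit throat) S = 2 × L²/6 = 17630 mm².
Direct shear f_v = P/L_w = 212×10³/460 = 460.9 N/mm.
Moment M = P × e = 212×10³ × 245 = 51940000 N·mm; bending f_b = M/S = 2946 N/mm.
f_max = √(f_v² + f_b²) = √(460.9² + 2946²) = 2981 N/mm.
φr_n = 0.75 × 0.6 × 550 × (0.707 × 16) = 2800 N/mm → NOT adequate.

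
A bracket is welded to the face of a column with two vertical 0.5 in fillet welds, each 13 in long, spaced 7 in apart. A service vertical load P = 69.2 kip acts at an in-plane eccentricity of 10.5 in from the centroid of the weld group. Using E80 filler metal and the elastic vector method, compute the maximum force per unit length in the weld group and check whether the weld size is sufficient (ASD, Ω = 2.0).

f_max ≈ 9.39 kip/in; NOT adequate

E80XX → F_EXX = 80 ksi.
Total weld length L_w = 26 in. Treat welds as unit-width lines.
Polar moment about centroid: J = 2[d³/12 + d(b/2)²] = 2[13³/12 + 13×3.5²] = 684.7 in³.
Direct shear f_v = P/L_w = 69.2 / 26 = 2.662 kip/in (vertical).
Torsion M = P·e = 69.2 × 10.5 = 726.6 kip·in.
Critical point at (x, y) = (3.5, 6.5) from centroid. f_tx = M·y/J = 6.898 kip/in; f_ty = M·x/J = 3.714 kip/in.
Resultant f_max = √[f_tx² + (f_v + f_ty)²] = √[6.898² + (2.662 + 3.714)²] = 9.393 kip/in.
Capacity per unit length: r_n/Ω = (1/2.0) × 0.6 × 80 × (0.707 × 0.5) = 8.484 kip/in.
9.393 > 8.484 → NOT adequate.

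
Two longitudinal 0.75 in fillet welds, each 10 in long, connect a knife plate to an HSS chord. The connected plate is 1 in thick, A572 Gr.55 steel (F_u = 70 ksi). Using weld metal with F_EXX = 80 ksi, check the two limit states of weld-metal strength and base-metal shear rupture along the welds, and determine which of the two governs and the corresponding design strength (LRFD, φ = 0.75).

t_e = 0.707 × 0.75 = 0.5302 in; L = 20 in.
Weld metal: φR_n = 0.75 × 0.6 × 80 × 0.5302 × 20 = 381.8 kip.
Base metal (shear rupture): φR_n = 0.75 × 0.6 × 70 × 1 × 20 = 630 kip.
Governing: weld metal.

φR_n ≈ 382 kip (weld metal governs)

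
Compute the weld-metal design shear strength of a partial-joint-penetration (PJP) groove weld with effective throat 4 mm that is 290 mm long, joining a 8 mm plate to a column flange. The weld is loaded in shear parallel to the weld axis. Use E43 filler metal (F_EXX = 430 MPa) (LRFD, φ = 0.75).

φR_n ≈ 224 kN

Effective throat (given) t_e = 4 mm.
A_we = 4 × 290 = 1160 mm².
F_nw = 0.6 F_EXX = 258 MPa.
φR_n = 0.75 × 258 × 1160 × 10⁻³ = 224.5 kN.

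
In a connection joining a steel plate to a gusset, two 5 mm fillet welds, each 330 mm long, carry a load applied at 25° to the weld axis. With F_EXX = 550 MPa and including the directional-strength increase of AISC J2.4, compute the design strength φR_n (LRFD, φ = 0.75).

φR_n ≈ 657 kN

t_e = 0.707 × 5 = 3.535 mm; A_we = 3.535 × 660 = 2333 mm².
Directional factor: 1.0 + 0.5 sin^1.5(25°) = 1.137.
F_nw = 0.6 × 550 × 1.137 = 375.3 MPa.
φR_n = 0.75 × 375.3 × 2333 × 10⁻³ = 656.8 kN.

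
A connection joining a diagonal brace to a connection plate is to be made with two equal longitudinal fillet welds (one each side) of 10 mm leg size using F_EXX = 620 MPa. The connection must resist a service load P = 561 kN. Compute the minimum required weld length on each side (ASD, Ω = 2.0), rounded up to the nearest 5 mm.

Throat t_e = 0.707 × 10 = 7.07 mm.
r_n/Ω = (0.6 × 620 × 7.07) / 2.0 = 1315 N/mm = 1.315 kN/mm.
L_req = P / (r_n/Ω) = 561 / 1.315 = 426.6 mm total.
Per side: 426.6 / 2 = 213.3 mm.
Round up → use L = 215 mm on each side.

L = 215 mm on each side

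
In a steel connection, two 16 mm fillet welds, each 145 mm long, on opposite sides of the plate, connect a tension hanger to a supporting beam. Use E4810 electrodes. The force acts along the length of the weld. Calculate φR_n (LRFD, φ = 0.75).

E48XX → F_EXX = 480 MPa.
Effective throat t_e = 0.707 × 16 = 11.31 mm.
Total length L = 290 mm; A_we = 11.31 × 290 = 3280 mm².
F_nw = 0.6 F_EXX = 0.6 × 480 = 288 MPa.
φR_n = 0.75 × 288 × 3280 × 10⁻³ = 708.6 kN.

φR_n ≈ 709 kN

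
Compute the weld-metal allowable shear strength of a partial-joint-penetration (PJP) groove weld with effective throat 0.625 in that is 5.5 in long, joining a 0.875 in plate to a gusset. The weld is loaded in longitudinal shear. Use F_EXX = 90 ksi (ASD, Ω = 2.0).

Effective throat (given) t_e = 0.625 in.
A_we = 0.625 × 5.5 = 3.438 in².
F_nw = 0.6 F_EXX = 54 ksi.
R_n/Ω = (54 × 3.438) / 2.0 = 92.81 kips.

R_n/Ω ≈ 92.8 kips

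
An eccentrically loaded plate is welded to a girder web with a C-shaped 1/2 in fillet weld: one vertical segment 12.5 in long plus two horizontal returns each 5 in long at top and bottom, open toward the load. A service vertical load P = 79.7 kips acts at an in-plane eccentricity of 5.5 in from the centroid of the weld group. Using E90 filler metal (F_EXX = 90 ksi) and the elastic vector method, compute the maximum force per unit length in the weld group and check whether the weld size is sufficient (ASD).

Total weld length L_w = 22.5 in. Treat welds as unit-width lines.
Centroid: x̄ = 2×5×2.5 / 22.5 = 1.111 in from the vertical weld.
Polar moment about centroid: J = I_x + I_y = [12.5³/12 + 2×5×6.25²] + [12.5×1.111² + 2(5³/12 + 5×1.389²)] = 608.9 in³.
Direct shear f_v = P/L_w = 79.7 / 22.5 = 3.542 kip/in (vertical).
Torsion M = P·e = 79.7 × 5.5 = 438.35 kip·in.
Critical point at (x, y) = (3.889, 6.25) from centroid. f_tx = M·y/J = 4.499 kip/in; f_ty = M·x/J = 2.799 kip/in.
Resultant f_max = √[f_tx² + (f_v + f_ty)²] = √[4.499² + (3.542 + 2.799)²] = 7.776 kip/in.
Capacity per unit length: r_n/Ω = (1/2.0) × 0.6 × 90 × (0.707 × 0.5) = 9.544 kip/in.
7.776 ≤ 9.544 → adequate.

f_max ≈ 7.78 kip/in; adequate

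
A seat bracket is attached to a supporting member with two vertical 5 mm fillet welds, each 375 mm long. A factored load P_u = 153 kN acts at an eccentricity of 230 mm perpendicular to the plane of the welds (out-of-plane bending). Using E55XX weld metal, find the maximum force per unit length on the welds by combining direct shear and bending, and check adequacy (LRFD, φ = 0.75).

E55XX → F_EXX = 550 MPa.
L_w = 2 × 375 = 750 mm; section modulus (unit throat) S = 2 × L²/6 = 46880 mm².
Direct shear f_v = P/L_w = 153×10³/750 = 204 N/mm.
Moment M = P × e = 153×10³ × 230 = 35190000 N·mm; bending f_b = M/S = 750.7 N/mm.
f_max = √(f_v² + f_b²) = √(204² + 750.7²) = 777.9 N/mm.
φr_n = 0.75 × 0.6 × 550 × (0.707 × 5) = 874.9 N/mm → adequate.

f_max ≈ 778 N/mm; adequate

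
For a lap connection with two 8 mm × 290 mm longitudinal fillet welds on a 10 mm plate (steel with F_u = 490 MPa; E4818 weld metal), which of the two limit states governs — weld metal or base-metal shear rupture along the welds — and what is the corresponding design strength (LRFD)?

E48XX → F_EXX = 480 MPa.
t_e = 0.707 × 8 = 5.656 mm; L = 580 mm.
Weld metal: φR_n = 0.75 × 0.6 × 480 × 5.656 × 580 × 10⁻³ = 708.6 kN.
Base metal (shear rupture): φR_n = 0.75 × 0.6 × 490 × 10 × 580 × 10⁻³ = 1279 kN.
Governing: weld metal.

φR_n ≈ 709 kN (weld metal governs)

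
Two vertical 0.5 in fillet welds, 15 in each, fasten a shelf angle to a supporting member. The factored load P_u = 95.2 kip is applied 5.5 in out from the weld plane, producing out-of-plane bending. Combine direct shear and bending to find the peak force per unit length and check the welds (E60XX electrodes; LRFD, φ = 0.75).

f_max ≈ 7.67 kip/in; adequate

E60XX → F_EXX = 60 ksi.
L_w = 2 × 15 = 30 in; section modulus (unit throat) S = 2 × L²/6 = 75 in².
Direct shear f_v = P/L_w = 95.2/30 = 3.173 kip/in.
Moment M = P × e = 95.2 × 5.5 = 523.6 kip·in; bending f_b = M/S = 6.981 kip/in.
f_max = √(f_v² + f_b²) = √(3.173² + 6.981²) = 7.669 kip/in.
φr_n = 0.75 × 0.6 × 60 × (0.707 × 0.5) = 9.544 kip/in → adequate.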